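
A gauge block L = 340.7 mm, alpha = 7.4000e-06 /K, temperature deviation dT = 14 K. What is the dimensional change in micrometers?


dL = L * alpha * dT
= 340.7 * 7.4000e-06 * 14
= 0.0352965 mm
dL_um = 0.0352965 * 1000 = 35.2965 um

35.2965


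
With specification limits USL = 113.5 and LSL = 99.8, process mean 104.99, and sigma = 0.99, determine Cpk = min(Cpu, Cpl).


Cpu = (USL - mean) / (3*sigma) = (113.5 - 104.99) / (3*0.99) = 2.8653
Cpl = (mean - LSL) / (3*sigma) = (104.99 - 99.8) / (3*0.99) = 1.7475
Cpk = min(Cpu, Cpl) = 1.7475

1.7475


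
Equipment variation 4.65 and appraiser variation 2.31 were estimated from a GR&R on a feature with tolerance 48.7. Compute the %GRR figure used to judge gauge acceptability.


GRR = sqrt(EV^2 + AV^2) = sqrt(4.65^2 + 2.31^2) = 5.1921672
%GRR = GRR / tol * 100 = 5.1921672 / 48.7 * 100
%GRR = 10.6615

10.6615


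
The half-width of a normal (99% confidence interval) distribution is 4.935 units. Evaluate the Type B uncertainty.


u_B = half_width / 2.576
u_B = 4.935 / 2.576
u_B = 1.9158

1.9158


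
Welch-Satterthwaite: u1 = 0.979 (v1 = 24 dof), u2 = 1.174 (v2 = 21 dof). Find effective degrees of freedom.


uc = sqrt(u1^2 + u2^2) = sqrt(0.979^2 + 1.174^2) = 1.5286324
v_eff = uc^4 / (u1^4/v1 + u2^4/v2)
= 1.5286324^4 / (0.979^4/24 + 1.174^4/21)
= 5.4602464 / 0.12873465
v_eff = 42.4147

42.4147


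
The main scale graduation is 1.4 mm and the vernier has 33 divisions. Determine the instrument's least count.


LC = MSD / n_div
= 1.4 / 33
= 0.0424

0.0424


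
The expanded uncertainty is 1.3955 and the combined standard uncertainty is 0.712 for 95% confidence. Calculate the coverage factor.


k = U / uc
k = 1.3955 / 0.712
k = 1.96

1.96


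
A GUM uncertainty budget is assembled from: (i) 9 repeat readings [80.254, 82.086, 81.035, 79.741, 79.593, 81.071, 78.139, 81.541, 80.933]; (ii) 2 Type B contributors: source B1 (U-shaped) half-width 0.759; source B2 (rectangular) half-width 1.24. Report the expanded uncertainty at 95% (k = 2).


mean = (80.254 + 82.086 + 81.035 + 79.741 + 79.593 + 81.071 + 78.139 + 81.541 + 80.933) / 9 = 80.48811111
s = sqrt(sum((x - mean)^2)/(n-1)) = 1.1953622
u_A = s / sqrt(n) = 1.1953622 / sqrt(9) = 0.39845407
u_B1 = 0.759 / sqrt(2) = 0.53669405
u_B2 = 1.24 / sqrt(3) = 0.71591433
uc = sqrt(0.39845407^2 + 0.53669405^2 + 0.71591433^2) = 0.97945877
U = k * uc = 2 * 0.97945877
U = 1.9589

1.9589


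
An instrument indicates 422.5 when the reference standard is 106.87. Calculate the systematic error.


Systematic error = measured - true
= 422.5 - 106.87
= 315.6300

315.6300


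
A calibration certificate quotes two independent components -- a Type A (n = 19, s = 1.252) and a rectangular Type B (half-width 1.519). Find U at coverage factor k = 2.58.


u_A = s / sqrt(n) = 1.252 / sqrt(19) = 0.2872285
u_B = half_width / sqrt(3) = 1.519 / sqrt(3) = 0.87699506
uc = sqrt(u_A^2 + u_B^2) = sqrt(0.2872285^2 + 0.87699506^2) = 0.92283289
U = k * uc = 2.58 * 0.92283289
U = 2.3809

2.3809


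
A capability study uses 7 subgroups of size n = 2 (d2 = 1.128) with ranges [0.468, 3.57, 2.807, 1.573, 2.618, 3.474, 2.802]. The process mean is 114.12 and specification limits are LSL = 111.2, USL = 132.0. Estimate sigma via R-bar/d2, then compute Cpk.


R_bar = (0.468 + 3.57 + 2.807 + 1.573 + 2.618 + 3.474 + 2.802) / 7 = 2.4731429
sigma = R_bar / d2 = 2.4731429 / 1.128 = 2.1925026
Cp = (USL - LSL)/(6*sigma) = (132.0 - 111.2)/(6*2.1925026) = 1.5811
Cpu = (132.0 - 114.12)/(3*2.1925026) = 2.7184
Cpl = (114.12 - 111.2)/(3*2.1925026) = 0.4439
Cpk = min(Cpu, Cpl) = 0.4439

0.4439


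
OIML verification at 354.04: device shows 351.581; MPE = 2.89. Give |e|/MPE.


e = indication - reference = 351.581 - 354.04 = -2.4590
|e| = 2.4590
ratio = |e| / MPE = 2.4590 / 2.89
ratio = 0.8509

0.8509


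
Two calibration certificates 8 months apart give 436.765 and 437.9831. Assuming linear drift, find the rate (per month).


rate = (v2 - v1) / months
= (437.9831 - 436.765) / 8
= 1.2181 / 8
= 0.1523

0.1523


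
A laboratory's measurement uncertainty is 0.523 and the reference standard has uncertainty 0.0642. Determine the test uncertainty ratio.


TUR = u_lab / u_ref
= 0.523 / 0.0642
= 8.1464

8.1464


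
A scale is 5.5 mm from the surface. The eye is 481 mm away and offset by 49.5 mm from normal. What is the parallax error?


error = h * offset / d
= 5.5 * 49.5 / 481
= 0.5660

0.5660


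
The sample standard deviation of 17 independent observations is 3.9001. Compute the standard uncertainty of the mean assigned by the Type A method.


u_A = s / sqrt(n)
u_A = 3.9001 / sqrt(17)
u_A = 3.9001 / 4.1231056
u_A = 0.9459

0.9459


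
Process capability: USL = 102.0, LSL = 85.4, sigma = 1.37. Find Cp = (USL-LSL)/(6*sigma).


Cp = (USL - LSL) / (6 * sigma)
= (102.0 - 85.4) / (6 * 1.37)
= 16.6000 / 8.2200
= 2.0195

2.0195


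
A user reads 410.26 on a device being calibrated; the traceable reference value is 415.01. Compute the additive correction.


Correction = standard - reading
= 415.01 - 410.26
= 4.7500

4.7500


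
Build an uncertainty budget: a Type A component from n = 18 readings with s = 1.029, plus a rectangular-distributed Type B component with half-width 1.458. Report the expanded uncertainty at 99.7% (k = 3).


u_A = s / sqrt(n) = 1.029 / sqrt(18) = 0.24253763
u_B = half_width / sqrt(3) = 1.458 / sqrt(3) = 0.84177669
uc = sqrt(u_A^2 + u_B^2) = sqrt(0.24253763^2 + 0.84177669^2) = 0.87602083
U = k * uc = 3 * 0.87602083
U = 2.6281

2.6281


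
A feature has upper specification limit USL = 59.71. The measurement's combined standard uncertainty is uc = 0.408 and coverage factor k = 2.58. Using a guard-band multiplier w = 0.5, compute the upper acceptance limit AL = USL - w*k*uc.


U = k * uc = 2.58 * 0.408 = 1.05264
guard band g = w * U = 0.5 * 1.05264 = 0.52632
AL = USL - g = 59.71 - 0.52632
AL = 59.1837

59.1837


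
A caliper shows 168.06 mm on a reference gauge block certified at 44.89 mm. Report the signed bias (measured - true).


Systematic error = measured - true
= 168.06 - 44.89
= 123.1700

123.1700


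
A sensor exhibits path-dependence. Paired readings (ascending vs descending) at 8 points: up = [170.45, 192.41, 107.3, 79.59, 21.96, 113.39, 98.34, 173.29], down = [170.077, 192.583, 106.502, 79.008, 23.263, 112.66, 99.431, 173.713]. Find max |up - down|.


|170.45 - 170.077| = 0.3730
|192.41 - 192.583| = 0.1730
|107.3 - 106.502| = 0.7980
|79.59 - 79.008| = 0.5820
|21.96 - 23.263| = 1.3030
|113.39 - 112.66| = 0.7300
|98.34 - 99.431| = 1.0910
|173.29 - 173.713| = 0.4230
hysteresis = max(diffs) = 1.3030

1.3030


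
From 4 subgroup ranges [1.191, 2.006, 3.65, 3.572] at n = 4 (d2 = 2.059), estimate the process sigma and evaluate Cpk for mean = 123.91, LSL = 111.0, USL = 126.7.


R_bar = (1.191 + 2.006 + 3.65 + 3.572) / 4 = 2.60475
sigma = R_bar / d2 = 2.60475 / 2.059 = 1.2650559
Cp = (USL - LSL)/(6*sigma) = (126.7 - 111.0)/(6*1.2650559) = 2.0684
Cpu = (126.7 - 123.91)/(3*1.2650559) = 0.7351
Cpl = (123.91 - 111.0)/(3*1.2650559) = 3.4017
Cpk = min(Cpu, Cpl) = 0.7351

0.7351


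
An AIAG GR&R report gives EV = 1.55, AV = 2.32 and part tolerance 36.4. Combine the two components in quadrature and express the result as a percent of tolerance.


GRR = sqrt(EV^2 + AV^2) = sqrt(1.55^2 + 2.32^2) = 2.7901434
%GRR = GRR / tol * 100 = 2.7901434 / 36.4 * 100
%GRR = 7.6652

7.6652


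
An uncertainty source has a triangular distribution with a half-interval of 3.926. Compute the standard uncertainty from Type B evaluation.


u_B = half_width / sqrt(6)
u_B = 3.926 / 2.4494897
u_B = 1.6028

1.6028


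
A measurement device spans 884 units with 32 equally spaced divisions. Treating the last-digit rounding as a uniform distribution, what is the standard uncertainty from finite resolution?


resolution = range / divisions
resolution = 884 / 32 = 27.625
u_res = resolution / (2*sqrt(3))
u_res = 27.625 / 3.4641016
u_res = 7.9747

7.9747


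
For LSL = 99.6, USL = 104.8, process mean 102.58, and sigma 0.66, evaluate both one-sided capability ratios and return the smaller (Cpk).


Cpu = (USL - mean) / (3*sigma) = (104.8 - 102.58) / (3*0.66) = 1.1212
Cpl = (mean - LSL) / (3*sigma) = (102.58 - 99.6) / (3*0.66) = 1.5051
Cpk = min(Cpu, Cpl) = 1.1212

1.1212


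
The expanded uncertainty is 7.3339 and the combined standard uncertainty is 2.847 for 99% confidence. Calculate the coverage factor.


k = U / uc
k = 7.3339 / 2.847
k = 2.576

2.576


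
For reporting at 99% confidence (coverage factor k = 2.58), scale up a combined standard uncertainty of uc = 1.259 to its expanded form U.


U = k * uc
U = 2.58 * 1.259
U = 3.2482

3.2482


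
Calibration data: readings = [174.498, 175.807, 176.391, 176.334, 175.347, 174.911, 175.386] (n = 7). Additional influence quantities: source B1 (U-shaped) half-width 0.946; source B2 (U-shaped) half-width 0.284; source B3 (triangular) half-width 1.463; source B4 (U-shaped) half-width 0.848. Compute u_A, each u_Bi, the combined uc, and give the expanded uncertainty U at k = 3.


mean = (174.498 + 175.807 + 176.391 + 176.334 + 175.347 + 174.911 + 175.386) / 7 = 175.5248571
s = sqrt(sum((x - mean)^2)/(n-1)) = 0.7031703
u_A = s / sqrt(n) = 0.7031703 / sqrt(7) = 0.26577339
u_B1 = 0.946 / sqrt(2) = 0.66892302
u_B2 = 0.284 / sqrt(2) = 0.20081833
u_B3 = 1.463 / sqrt(6) = 0.59726725
u_B4 = 0.848 / sqrt(2) = 0.59962655
uc = sqrt(0.26577339^2 + 0.66892302^2 + 0.20081833^2 + 0.59726725^2 + 0.59962655^2) = 1.1290269
U = k * uc = 3 * 1.1290269
U = 3.3871

3.3871


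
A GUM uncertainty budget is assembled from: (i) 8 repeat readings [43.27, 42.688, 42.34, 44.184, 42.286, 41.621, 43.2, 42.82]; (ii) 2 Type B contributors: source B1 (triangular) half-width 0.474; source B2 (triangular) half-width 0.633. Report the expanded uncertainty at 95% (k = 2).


mean = (43.27 + 42.688 + 42.34 + 44.184 + 42.286 + 41.621 + 43.2 + 42.82) / 8 = 42.801125
s = sqrt(sum((x - mean)^2)/(n-1)) = 0.77229962
u_A = s / sqrt(n) = 0.77229962 / sqrt(8) = 0.27304915
u_B1 = 0.474 / sqrt(6) = 0.19350969
u_B2 = 0.633 / sqrt(6) = 0.25842117
uc = sqrt(0.27304915^2 + 0.19350969^2 + 0.25842117^2) = 0.42282779
U = k * uc = 2 * 0.42282779
U = 0.8457

0.8457


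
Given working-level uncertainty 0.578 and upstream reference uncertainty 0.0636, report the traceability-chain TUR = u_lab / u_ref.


TUR = u_lab / u_ref
= 0.578 / 0.0636
= 9.0881

9.0881


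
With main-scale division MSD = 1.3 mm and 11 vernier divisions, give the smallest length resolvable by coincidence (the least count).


LC = MSD / n_div
= 1.3 / 11
= 0.1182

0.1182


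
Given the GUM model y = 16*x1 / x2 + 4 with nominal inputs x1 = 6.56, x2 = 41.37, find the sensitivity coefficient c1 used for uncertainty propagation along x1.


y = 16*x1 / x2 + 4
dy/dx1 = 16/x2
Evaluate at x2 = 41.37: c1 = 16 / 41.37
c1 = 0.3868

0.3868


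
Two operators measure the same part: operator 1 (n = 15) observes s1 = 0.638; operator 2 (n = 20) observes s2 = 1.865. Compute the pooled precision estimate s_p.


s_p = sqrt(((n1-1)*s1^2 + (n2-1)*s2^2) / (n1+n2-2))
numerator = (15-1)*0.638^2 + (20-1)*1.865^2 = 5.698616 + 66.086275 = 71.784891
denominator = 15 + 20 - 2 = 33
s_p^2 = 71.784891 / 33 = 2.1752997
s_p = sqrt(2.1752997) = 1.4749

1.4749


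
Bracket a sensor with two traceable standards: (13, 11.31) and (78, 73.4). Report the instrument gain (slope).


slope = (y2 - y1) / (x2 - x1)
= (73.4 - 11.31) / (78 - 13)
= 62.0900 / 65
= 0.9552

0.9552


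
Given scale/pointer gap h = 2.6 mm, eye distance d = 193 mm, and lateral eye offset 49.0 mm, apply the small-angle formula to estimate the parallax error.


error = h * offset / d
= 2.6 * 49.0 / 193
= 0.6601

0.6601


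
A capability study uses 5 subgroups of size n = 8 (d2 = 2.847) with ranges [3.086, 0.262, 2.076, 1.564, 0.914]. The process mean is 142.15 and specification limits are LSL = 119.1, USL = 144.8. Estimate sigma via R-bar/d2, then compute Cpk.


R_bar = (3.086 + 0.262 + 2.076 + 1.564 + 0.914) / 5 = 1.5804
sigma = R_bar / d2 = 1.5804 / 2.847 = 0.55511064
Cp = (USL - LSL)/(6*sigma) = (144.8 - 119.1)/(6*0.55511064) = 7.7162
Cpu = (144.8 - 142.15)/(3*0.55511064) = 1.5913
Cpl = (142.15 - 119.1)/(3*0.55511064) = 13.8411
Cpk = min(Cpu, Cpl) = 1.5913

1.5913


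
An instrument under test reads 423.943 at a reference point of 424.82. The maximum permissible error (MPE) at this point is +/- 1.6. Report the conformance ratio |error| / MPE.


e = indication - reference = 423.943 - 424.82 = -0.8770
|e| = 0.8770
ratio = |e| / MPE = 0.8770 / 1.6
ratio = 0.5481

0.5481


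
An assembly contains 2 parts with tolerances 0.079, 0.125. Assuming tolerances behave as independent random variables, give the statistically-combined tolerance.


RSS = sqrt(0.079^2 + 0.125^2)
= sqrt(0.021866)
= 0.1479

0.1479


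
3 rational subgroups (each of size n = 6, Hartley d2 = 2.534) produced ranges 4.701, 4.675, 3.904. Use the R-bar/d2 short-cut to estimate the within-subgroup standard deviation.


R_bar = (4.701 + 4.675 + 3.904) / 3
R_bar = 13.28 / 3 = 4.4266667
sigma_hat = R_bar / d2 = 4.4266667 / 2.534 = 1.7469

1.7469


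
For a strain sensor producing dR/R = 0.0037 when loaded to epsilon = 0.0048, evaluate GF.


GF = (dR/R) / epsilon
= 0.0037 / 0.0048
= 0.7708

0.7708


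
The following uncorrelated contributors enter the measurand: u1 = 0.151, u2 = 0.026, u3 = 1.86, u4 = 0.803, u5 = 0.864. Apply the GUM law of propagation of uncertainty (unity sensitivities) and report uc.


uc = sqrt(0.151^2 + 0.026^2 + 1.86^2 + 0.803^2 + 0.864^2)
uc = sqrt(4.874382)
uc = 2.2078

2.2078


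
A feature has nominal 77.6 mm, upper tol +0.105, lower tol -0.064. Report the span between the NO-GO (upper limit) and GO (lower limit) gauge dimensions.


GO = nominal - lower_tol (smallest hole = maximum material condition)
GO = 77.6 - 0.064 = 77.536
NO-GO = nominal + upper_tol (largest hole = least material condition)
NO-GO = 77.6 + 0.105 = 77.705
spread = NO-GO - GO = 77.705 - 77.536 = 0.1690

0.1690


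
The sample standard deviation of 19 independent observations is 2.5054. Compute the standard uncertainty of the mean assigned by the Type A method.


u_A = s / sqrt(n)
u_A = 2.5054 / sqrt(19)
u_A = 2.5054 / 4.3588989
u_A = 0.5748

0.5748


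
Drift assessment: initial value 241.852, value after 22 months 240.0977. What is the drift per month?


rate = (v2 - v1) / months
= (240.0977 - 241.852) / 22
= -1.7543 / 22
= -0.0797

-0.0797


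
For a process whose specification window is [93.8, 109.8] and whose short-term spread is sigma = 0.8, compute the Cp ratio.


Cp = (USL - LSL) / (6 * sigma)
= (109.8 - 93.8) / (6 * 0.8)
= 16.0000 / 4.8000
= 3.3333

3.3333


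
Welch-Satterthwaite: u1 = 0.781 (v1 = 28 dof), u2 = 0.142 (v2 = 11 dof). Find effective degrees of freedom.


uc = sqrt(u1^2 + u2^2) = sqrt(0.781^2 + 0.142^2) = 0.79380413
v_eff = uc^4 / (u1^4/v1 + u2^4/v2)
= 0.79380413^4 / (0.781^4/28 + 0.142^4/11)
= 0.39705751 / 0.013324549
v_eff = 29.7989

29.7989


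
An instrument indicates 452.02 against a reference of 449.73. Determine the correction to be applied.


Correction = standard - reading
= 449.73 - 452.02
= -2.2900

-2.2900


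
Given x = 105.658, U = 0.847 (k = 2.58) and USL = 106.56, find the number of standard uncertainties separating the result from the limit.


u = U / k = 0.847 / 2.58 = 0.32829457
margin = |USL - x| = |106.56 - 105.658| = 0.902
z = margin / u = 0.902 / 0.32829457
z = 2.7475

2.7475


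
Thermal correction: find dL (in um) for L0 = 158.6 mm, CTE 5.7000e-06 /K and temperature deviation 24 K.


dL = L * alpha * dT
= 158.6 * 5.7000e-06 * 24
= 0.0216965 mm
dL_um = 0.0216965 * 1000 = 21.6965 um

21.6965


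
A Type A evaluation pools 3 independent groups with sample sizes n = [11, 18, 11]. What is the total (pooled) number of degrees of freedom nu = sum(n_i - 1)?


nu = sum_i (n_i - 1)
nu = ((11 - 1) + (18 - 1) + (11 - 1))
nu = 10 + 17 + 10
nu = 37

37


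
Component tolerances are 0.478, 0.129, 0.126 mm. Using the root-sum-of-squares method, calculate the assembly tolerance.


RSS = sqrt(0.478^2 + 0.129^2 + 0.126^2)
= sqrt(0.261001)
= 0.5109

0.5109


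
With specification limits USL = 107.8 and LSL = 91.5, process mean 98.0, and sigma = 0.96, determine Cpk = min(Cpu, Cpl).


Cpu = (USL - mean) / (3*sigma) = (107.8 - 98.0) / (3*0.96) = 3.4028
Cpl = (mean - LSL) / (3*sigma) = (98.0 - 91.5) / (3*0.96) = 2.2569
Cpk = min(Cpu, Cpl) = 2.2569

2.2569


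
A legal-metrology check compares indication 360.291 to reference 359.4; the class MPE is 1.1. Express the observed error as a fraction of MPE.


e = indication - reference = 360.291 - 359.4 = 0.8910
|e| = 0.8910
ratio = |e| / MPE = 0.8910 / 1.1
ratio = 0.8100

0.8100


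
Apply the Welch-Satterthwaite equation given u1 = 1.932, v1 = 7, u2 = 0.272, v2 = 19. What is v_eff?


uc = sqrt(u1^2 + u2^2) = sqrt(1.932^2 + 0.272^2) = 1.951053
v_eff = uc^4 / (u1^4/v1 + u2^4/v2)
= 1.951053^4 / (1.932^4/7 + 0.272^4/19)
= 14.490263 / 1.9906426
v_eff = 7.2792

7.2792


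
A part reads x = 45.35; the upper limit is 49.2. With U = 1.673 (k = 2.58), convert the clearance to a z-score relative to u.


u = U / k = 1.673 / 2.58 = 0.64844961
margin = |USL - x| = |49.2 - 45.35| = 3.85
z = margin / u = 3.85 / 0.64844961
z = 5.9372

5.9372


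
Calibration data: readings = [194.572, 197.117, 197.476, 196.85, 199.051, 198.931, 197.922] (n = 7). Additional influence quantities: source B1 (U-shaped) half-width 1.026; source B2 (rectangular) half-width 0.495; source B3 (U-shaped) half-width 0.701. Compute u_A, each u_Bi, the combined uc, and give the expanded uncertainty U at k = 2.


mean = (194.572 + 197.117 + 197.476 + 196.85 + 199.051 + 198.931 + 197.922) / 7 = 197.417
s = sqrt(sum((x - mean)^2)/(n-1)) = 1.5125129
u_A = s / sqrt(n) = 1.5125129 / sqrt(7) = 0.57167614
u_B1 = 1.026 / sqrt(2) = 0.72549156
u_B2 = 0.495 / sqrt(3) = 0.28578838
u_B3 = 0.701 / sqrt(2) = 0.49568185
uc = sqrt(0.57167614^2 + 0.72549156^2 + 0.28578838^2 + 0.49568185^2) = 1.0865206
U = k * uc = 2 * 1.0865206
U = 2.1730

2.1730


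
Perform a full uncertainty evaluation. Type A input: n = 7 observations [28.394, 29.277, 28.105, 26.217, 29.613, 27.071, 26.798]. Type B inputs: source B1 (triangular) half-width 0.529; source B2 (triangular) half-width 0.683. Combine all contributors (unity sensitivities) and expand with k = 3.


mean = (28.394 + 29.277 + 28.105 + 26.217 + 29.613 + 27.071 + 26.798) / 7 = 27.925
s = sqrt(sum((x - mean)^2)/(n-1)) = 1.2810359
u_A = s / sqrt(n) = 1.2810359 / sqrt(7) = 0.48418606
u_B1 = 0.529 / sqrt(6) = 0.21596335
u_B2 = 0.683 / sqrt(6) = 0.27883358
uc = sqrt(0.48418606^2 + 0.21596335^2 + 0.27883358^2) = 0.59901959
U = k * uc = 3 * 0.59901959
U = 1.7971

1.7971


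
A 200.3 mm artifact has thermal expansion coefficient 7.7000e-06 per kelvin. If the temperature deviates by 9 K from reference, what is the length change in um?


dL = L * alpha * dT
= 200.3 * 7.7000e-06 * 9
= 0.0138808 mm
dL_um = 0.0138808 * 1000 = 13.8808 um

13.8808


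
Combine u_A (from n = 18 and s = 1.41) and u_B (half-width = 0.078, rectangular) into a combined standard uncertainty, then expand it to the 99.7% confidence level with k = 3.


u_A = s / sqrt(n) = 1.41 / sqrt(18) = 0.33234019
u_B = half_width / sqrt(3) = 0.078 / sqrt(3) = 0.045033321
uc = sqrt(u_A^2 + u_B^2) = sqrt(0.33234019^2 + 0.045033321^2) = 0.3353774
U = k * uc = 3 * 0.3353774
U = 1.0061

1.0061


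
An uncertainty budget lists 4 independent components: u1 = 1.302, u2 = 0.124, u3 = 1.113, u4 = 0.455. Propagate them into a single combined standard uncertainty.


uc = sqrt(1.302^2 + 0.124^2 + 1.113^2 + 0.455^2)
uc = sqrt(3.156374)
uc = 1.7766

1.7766


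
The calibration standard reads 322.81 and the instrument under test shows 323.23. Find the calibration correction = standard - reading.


Correction = standard - reading
= 322.81 - 323.23
= -0.4200

-0.4200


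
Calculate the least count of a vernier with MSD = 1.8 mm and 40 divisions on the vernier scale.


LC = MSD / n_div
= 1.8 / 40
= 0.0450

0.0450


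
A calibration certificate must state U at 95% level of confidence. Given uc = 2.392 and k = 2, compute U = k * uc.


U = k * uc
U = 2 * 2.392
U = 4.7840

4.7840


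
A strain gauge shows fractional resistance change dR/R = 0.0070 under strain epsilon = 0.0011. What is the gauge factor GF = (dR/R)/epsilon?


GF = (dR/R) / epsilon
= 0.0070 / 0.0011
= 6.3636

6.3636


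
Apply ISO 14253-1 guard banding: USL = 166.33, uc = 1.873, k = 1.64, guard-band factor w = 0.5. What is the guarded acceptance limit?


U = k * uc = 1.64 * 1.873 = 3.07172
guard band g = w * U = 0.5 * 3.07172 = 1.53586
AL = USL - g = 166.33 - 1.53586
AL = 164.7941

164.7941


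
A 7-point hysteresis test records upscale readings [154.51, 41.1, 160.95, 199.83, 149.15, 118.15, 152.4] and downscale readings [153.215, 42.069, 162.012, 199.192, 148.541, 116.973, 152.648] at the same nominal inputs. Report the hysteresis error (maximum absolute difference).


|154.51 - 153.215| = 1.2950
|41.1 - 42.069| = 0.9690
|160.95 - 162.012| = 1.0620
|199.83 - 199.192| = 0.6380
|149.15 - 148.541| = 0.6090
|118.15 - 116.973| = 1.1770
|152.4 - 152.648| = 0.2480
hysteresis = max(diffs) = 1.2950

1.2950


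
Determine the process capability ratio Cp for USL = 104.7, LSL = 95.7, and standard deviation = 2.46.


Cp = (USL - LSL) / (6 * sigma)
= (104.7 - 95.7) / (6 * 2.46)
= 9.0000 / 14.7600
= 0.6098

0.6098


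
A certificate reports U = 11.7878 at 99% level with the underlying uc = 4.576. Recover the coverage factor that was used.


k = U / uc
k = 11.7878 / 4.576
k = 2.576

2.576


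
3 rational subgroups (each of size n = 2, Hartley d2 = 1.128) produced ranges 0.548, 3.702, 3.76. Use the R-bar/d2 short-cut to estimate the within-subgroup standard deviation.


R_bar = (0.548 + 3.702 + 3.76) / 3
R_bar = 8.01 / 3 = 2.67
sigma_hat = R_bar / d2 = 2.67 / 1.128 = 2.3670

2.3670


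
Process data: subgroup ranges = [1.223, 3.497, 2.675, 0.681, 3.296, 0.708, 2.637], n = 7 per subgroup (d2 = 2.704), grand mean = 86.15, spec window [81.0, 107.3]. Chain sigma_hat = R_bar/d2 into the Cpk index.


R_bar = (1.223 + 3.497 + 2.675 + 0.681 + 3.296 + 0.708 + 2.637) / 7 = 2.1024286
sigma = R_bar / d2 = 2.1024286 / 2.704 = 0.77752537
Cp = (USL - LSL)/(6*sigma) = (107.3 - 81.0)/(6*0.77752537) = 5.6375
Cpu = (107.3 - 86.15)/(3*0.77752537) = 9.0672
Cpl = (86.15 - 81.0)/(3*0.77752537) = 2.2079
Cpk = min(Cpu, Cpl) = 2.2079

2.2079


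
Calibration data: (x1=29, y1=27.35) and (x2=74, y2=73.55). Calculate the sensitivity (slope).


slope = (y2 - y1) / (x2 - x1)
= (73.55 - 27.35) / (74 - 29)
= 46.2000 / 45
= 1.0267

1.0267


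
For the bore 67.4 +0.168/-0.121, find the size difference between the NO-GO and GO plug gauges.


GO = nominal - lower_tol (smallest hole = maximum material condition)
GO = 67.4 - 0.121 = 67.279
NO-GO = nominal + upper_tol (largest hole = least material condition)
NO-GO = 67.4 + 0.168 = 67.568
spread = NO-GO - GO = 67.568 - 67.279 = 0.2890

0.2890


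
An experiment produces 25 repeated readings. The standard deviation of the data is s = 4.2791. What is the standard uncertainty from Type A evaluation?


u_A = s / sqrt(n)
u_A = 4.2791 / sqrt(25)
u_A = 4.2791 / 5
u_A = 0.8558

0.8558


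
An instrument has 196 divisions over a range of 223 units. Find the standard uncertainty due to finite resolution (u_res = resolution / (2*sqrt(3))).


resolution = range / divisions
resolution = 223 / 196 = 1.1377551
u_res = resolution / (2*sqrt(3))
u_res = 1.1377551 / 3.4641016
u_res = 0.3284

0.3284


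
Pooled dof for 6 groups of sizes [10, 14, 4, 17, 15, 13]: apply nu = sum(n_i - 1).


nu = sum_i (n_i - 1)
nu = ((10 - 1) + (14 - 1) + (4 - 1) + (17 - 1) + (15 - 1) + (13 - 1))
nu = 9 + 13 + 3 + 16 + 14 + 12
nu = 67

67


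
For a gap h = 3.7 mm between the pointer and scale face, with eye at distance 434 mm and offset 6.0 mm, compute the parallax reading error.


error = h * offset / d
= 3.7 * 6.0 / 434
= 0.0512

0.0512


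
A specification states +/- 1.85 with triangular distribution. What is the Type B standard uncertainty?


u_B = half_width / sqrt(6)
u_B = 1.85 / 2.4494897
u_B = 0.7553

0.7553


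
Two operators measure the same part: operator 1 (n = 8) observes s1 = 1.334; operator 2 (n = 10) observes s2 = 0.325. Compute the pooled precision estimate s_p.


s_p = sqrt(((n1-1)*s1^2 + (n2-1)*s2^2) / (n1+n2-2))
numerator = (8-1)*1.334^2 + (10-1)*0.325^2 = 12.456892 + 0.950625 = 13.407517
denominator = 8 + 10 - 2 = 16
s_p^2 = 13.407517 / 16 = 0.83796981
s_p = sqrt(0.83796981) = 0.9154

0.9154


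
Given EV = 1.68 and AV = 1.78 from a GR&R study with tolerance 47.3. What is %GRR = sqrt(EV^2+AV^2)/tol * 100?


GRR = sqrt(EV^2 + AV^2) = sqrt(1.68^2 + 1.78^2) = 2.4476111
%GRR = GRR / tol * 100 = 2.4476111 / 47.3 * 100
%GRR = 5.1747

5.1747


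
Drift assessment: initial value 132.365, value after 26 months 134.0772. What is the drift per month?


rate = (v2 - v1) / months
= (134.0772 - 132.365) / 26
= 1.7122 / 26
= 0.0659

0.0659


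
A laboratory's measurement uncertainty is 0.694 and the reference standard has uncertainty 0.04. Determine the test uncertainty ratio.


TUR = u_lab / u_ref
= 0.694 / 0.04
= 17.3500

17.3500


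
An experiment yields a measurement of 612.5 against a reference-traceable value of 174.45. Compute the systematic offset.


Systematic error = measured - true
= 612.5 - 174.45
= 438.0500

438.0500


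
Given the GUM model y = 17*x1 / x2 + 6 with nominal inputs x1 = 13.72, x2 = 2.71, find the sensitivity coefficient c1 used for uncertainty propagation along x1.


y = 17*x1 / x2 + 6
dy/dx1 = 17/x2
Evaluate at x2 = 2.71: c1 = 17 / 2.71
c1 = 6.2731

6.2731


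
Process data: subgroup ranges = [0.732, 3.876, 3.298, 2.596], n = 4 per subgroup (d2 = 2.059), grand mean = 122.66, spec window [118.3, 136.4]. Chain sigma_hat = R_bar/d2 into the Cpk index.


R_bar = (0.732 + 3.876 + 3.298 + 2.596) / 4 = 2.6255
sigma = R_bar / d2 = 2.6255 / 2.059 = 1.2751336
Cp = (USL - LSL)/(6*sigma) = (136.4 - 118.3)/(6*1.2751336) = 2.3658
Cpu = (136.4 - 122.66)/(3*1.2751336) = 3.5918
Cpl = (122.66 - 118.3)/(3*1.2751336) = 1.1397
Cpk = min(Cpu, Cpl) = 1.1397

1.1397


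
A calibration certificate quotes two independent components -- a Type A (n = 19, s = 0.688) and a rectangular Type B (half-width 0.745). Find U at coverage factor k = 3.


u_A = s / sqrt(n) = 0.688 / sqrt(19) = 0.15783802
u_B = half_width / sqrt(3) = 0.745 / sqrt(3) = 0.43012595
uc = sqrt(u_A^2 + u_B^2) = sqrt(0.15783802^2 + 0.43012595^2) = 0.45817155
U = k * uc = 3 * 0.45817155
U = 1.3745

1.3745


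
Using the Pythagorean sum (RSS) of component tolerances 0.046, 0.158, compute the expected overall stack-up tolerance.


RSS = sqrt(0.046^2 + 0.158^2)
= sqrt(0.02708)
= 0.1646

0.1646


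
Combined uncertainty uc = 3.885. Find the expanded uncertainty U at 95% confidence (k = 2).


U = k * uc
U = 2 * 3.885
U = 7.7700

7.7700


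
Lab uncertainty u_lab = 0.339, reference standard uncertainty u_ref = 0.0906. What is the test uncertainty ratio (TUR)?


TUR = u_lab / u_ref
= 0.339 / 0.0906
= 3.7417

3.7417


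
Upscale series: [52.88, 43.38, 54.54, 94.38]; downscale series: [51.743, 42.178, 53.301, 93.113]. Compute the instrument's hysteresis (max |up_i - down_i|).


|52.88 - 51.743| = 1.1370
|43.38 - 42.178| = 1.2020
|54.54 - 53.301| = 1.2390
|94.38 - 93.113| = 1.2670
hysteresis = max(diffs) = 1.2670

1.2670


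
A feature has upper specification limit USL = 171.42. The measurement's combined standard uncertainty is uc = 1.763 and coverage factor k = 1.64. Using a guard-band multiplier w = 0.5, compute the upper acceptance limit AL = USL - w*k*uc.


U = k * uc = 1.64 * 1.763 = 2.89132
guard band g = w * U = 0.5 * 2.89132 = 1.44566
AL = USL - g = 171.42 - 1.44566
AL = 169.9743

169.9743


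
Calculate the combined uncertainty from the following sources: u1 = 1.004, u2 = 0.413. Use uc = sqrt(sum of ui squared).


uc = sqrt(1.004^2 + 0.413^2)
uc = sqrt(1.178585)
uc = 1.0856

1.0856


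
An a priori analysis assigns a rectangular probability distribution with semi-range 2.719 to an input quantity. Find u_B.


u_B = half_width / sqrt(3)
u_B = 2.719 / 1.7320508
u_B = 1.5698

1.5698


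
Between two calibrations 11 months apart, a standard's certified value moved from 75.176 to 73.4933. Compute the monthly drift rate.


rate = (v2 - v1) / months
= (73.4933 - 75.176) / 11
= -1.6827 / 11
= -0.1530

-0.1530


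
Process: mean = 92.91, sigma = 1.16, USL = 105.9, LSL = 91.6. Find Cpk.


Cpu = (USL - mean) / (3*sigma) = (105.9 - 92.91) / (3*1.16) = 3.7328
Cpl = (mean - LSL) / (3*sigma) = (92.91 - 91.6) / (3*1.16) = 0.3764
Cpk = min(Cpu, Cpl) = 0.3764

0.3764


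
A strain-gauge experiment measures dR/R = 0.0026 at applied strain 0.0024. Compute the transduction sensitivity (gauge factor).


GF = (dR/R) / epsilon
= 0.0026 / 0.0024
= 1.0833

1.0833


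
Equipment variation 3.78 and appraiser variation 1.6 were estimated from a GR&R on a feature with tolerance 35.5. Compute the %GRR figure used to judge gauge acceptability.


GRR = sqrt(EV^2 + AV^2) = sqrt(3.78^2 + 1.6^2) = 4.1046803
%GRR = GRR / tol * 100 = 4.1046803 / 35.5 * 100
%GRR = 11.5625

11.5625


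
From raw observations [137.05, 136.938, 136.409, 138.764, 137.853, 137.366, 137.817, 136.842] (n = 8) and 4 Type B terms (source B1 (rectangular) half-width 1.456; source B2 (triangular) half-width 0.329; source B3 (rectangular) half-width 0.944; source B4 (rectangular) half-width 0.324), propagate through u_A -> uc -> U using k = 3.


mean = (137.05 + 136.938 + 136.409 + 138.764 + 137.853 + 137.366 + 137.817 + 136.842) / 8 = 137.379875
s = sqrt(sum((x - mean)^2)/(n-1)) = 0.74324567
u_A = s / sqrt(n) = 0.74324567 / sqrt(8) = 0.26277703
u_B1 = 1.456 / sqrt(3) = 0.84062199
u_B2 = 0.329 / sqrt(6) = 0.13431369
u_B3 = 0.944 / sqrt(3) = 0.54501865
u_B4 = 0.324 / sqrt(3) = 0.18706149
uc = sqrt(0.26277703^2 + 0.84062199^2 + 0.13431369^2 + 0.54501865^2 + 0.18706149^2) = 1.0610253
U = k * uc = 3 * 1.0610253
U = 3.1831

3.1831


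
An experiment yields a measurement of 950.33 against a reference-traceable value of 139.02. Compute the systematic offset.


Systematic error = measured - true
= 950.33 - 139.02
= 811.3100

811.3100


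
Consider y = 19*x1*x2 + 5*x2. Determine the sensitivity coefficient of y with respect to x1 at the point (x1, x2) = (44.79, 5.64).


y = 19*x1*x2 + 5*x2
dy/dx1 = 19*x2
Evaluate at x2 = 5.64: c1 = 19 * 5.64
c1 = 107.1600

107.1600


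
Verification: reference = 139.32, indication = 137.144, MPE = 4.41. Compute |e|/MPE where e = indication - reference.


e = indication - reference = 137.144 - 139.32 = -2.1760
|e| = 2.1760
ratio = |e| / MPE = 2.1760 / 4.41
ratio = 0.4934

0.4934


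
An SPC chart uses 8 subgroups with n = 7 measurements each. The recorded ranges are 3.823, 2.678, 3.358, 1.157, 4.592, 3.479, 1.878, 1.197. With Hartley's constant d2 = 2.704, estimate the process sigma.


R_bar = (3.823 + 2.678 + 3.358 + 1.157 + 4.592 + 3.479 + 1.878 + 1.197) / 8
R_bar = 22.162 / 8 = 2.77025
sigma_hat = R_bar / d2 = 2.77025 / 2.704 = 1.0245

1.0245


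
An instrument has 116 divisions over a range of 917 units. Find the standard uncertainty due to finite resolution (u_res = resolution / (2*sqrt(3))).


resolution = range / divisions
resolution = 917 / 116 = 7.9051724
u_res = resolution / (2*sqrt(3))
u_res = 7.9051724 / 3.4641016
u_res = 2.2820

2.2820


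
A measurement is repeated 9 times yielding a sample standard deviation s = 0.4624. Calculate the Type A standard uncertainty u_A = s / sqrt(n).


u_A = s / sqrt(n)
u_A = 0.4624 / sqrt(9)
u_A = 0.4624 / 3
u_A = 0.1541

0.1541


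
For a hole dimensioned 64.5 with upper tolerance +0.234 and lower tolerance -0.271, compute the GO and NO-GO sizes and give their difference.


GO = nominal - lower_tol (smallest hole = maximum material condition)
GO = 64.5 - 0.271 = 64.229
NO-GO = nominal + upper_tol (largest hole = least material condition)
NO-GO = 64.5 + 0.234 = 64.734
spread = NO-GO - GO = 64.734 - 64.229 = 0.5050

0.5050


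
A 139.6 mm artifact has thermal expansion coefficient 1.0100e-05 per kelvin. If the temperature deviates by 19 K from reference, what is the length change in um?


dL = L * alpha * dT
= 139.6 * 1.0100e-05 * 19
= 0.0267892 mm
dL_um = 0.0267892 * 1000 = 26.7892 um

26.7892


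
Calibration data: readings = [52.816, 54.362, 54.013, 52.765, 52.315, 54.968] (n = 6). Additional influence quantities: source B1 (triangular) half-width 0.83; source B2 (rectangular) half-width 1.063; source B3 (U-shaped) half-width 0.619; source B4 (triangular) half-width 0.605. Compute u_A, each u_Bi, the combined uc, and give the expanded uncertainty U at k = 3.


mean = (52.816 + 54.362 + 54.013 + 52.765 + 52.315 + 54.968) / 6 = 53.53983333
s = sqrt(sum((x - mean)^2)/(n-1)) = 1.0548955
u_A = s / sqrt(n) = 1.0548955 / sqrt(6) = 0.43065928
u_B1 = 0.83 / sqrt(6) = 0.33884608
u_B2 = 1.063 / sqrt(3) = 0.61372334
u_B3 = 0.619 / sqrt(2) = 0.4376991
u_B4 = 0.605 / sqrt(6) = 0.24699022
uc = sqrt(0.43065928^2 + 0.33884608^2 + 0.61372334^2 + 0.4376991^2 + 0.24699022^2) = 0.96411882
U = k * uc = 3 * 0.96411882
U = 2.8924

2.8924


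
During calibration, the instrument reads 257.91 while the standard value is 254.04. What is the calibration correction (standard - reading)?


Correction = standard - reading
= 254.04 - 257.91
= -3.8700

-3.8700


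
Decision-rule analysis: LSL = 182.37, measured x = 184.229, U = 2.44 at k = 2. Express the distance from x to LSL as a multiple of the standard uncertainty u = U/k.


u = U / k = 2.44 / 2 = 1.22
margin = |LSL - x| = |182.37 - 184.229| = 1.859
z = margin / u = 1.859 / 1.22
z = 1.5238

1.5238


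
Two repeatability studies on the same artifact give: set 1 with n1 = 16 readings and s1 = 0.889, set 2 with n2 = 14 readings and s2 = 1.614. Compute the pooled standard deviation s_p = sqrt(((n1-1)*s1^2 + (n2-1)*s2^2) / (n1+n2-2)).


s_p = sqrt(((n1-1)*s1^2 + (n2-1)*s2^2) / (n1+n2-2))
numerator = (16-1)*0.889^2 + (14-1)*1.614^2 = 11.854815 + 33.864948 = 45.719763
denominator = 16 + 14 - 2 = 28
s_p^2 = 45.719763 / 28 = 1.6328487
s_p = sqrt(1.6328487) = 1.2778

1.2778


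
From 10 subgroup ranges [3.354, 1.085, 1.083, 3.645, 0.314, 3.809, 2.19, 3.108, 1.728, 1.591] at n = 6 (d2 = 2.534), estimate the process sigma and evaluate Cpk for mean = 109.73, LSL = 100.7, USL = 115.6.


R_bar = (3.354 + 1.085 + 1.083 + 3.645 + 0.314 + 3.809 + 2.19 + 3.108 + 1.728 + 1.591) / 10 = 2.1907
sigma = R_bar / d2 = 2.1907 / 2.534 = 0.86452249
Cp = (USL - LSL)/(6*sigma) = (115.6 - 100.7)/(6*0.86452249) = 2.8725
Cpu = (115.6 - 109.73)/(3*0.86452249) = 2.2633
Cpl = (109.73 - 100.7)/(3*0.86452249) = 3.4817
Cpk = min(Cpu, Cpl) = 2.2633

2.2633


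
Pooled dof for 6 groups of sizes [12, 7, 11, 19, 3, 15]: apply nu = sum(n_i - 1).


nu = sum_i (n_i - 1)
nu = ((12 - 1) + (7 - 1) + (11 - 1) + (19 - 1) + (3 - 1) + (15 - 1))
nu = 11 + 6 + 10 + 18 + 2 + 14
nu = 61

61


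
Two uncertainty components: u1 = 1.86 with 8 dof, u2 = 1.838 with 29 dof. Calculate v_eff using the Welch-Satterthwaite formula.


uc = sqrt(u1^2 + u2^2) = sqrt(1.86^2 + 1.838^2) = 2.6149272
v_eff = uc^4 / (u1^4/v1 + u2^4/v2)
= 2.6149272^4 / (1.86^4/8 + 1.838^4/29)
= 46.756114 / 1.8896396
v_eff = 24.7434

24.7434


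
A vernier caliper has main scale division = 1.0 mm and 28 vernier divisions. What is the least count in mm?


LC = MSD / n_div
= 1.0 / 28
= 0.0357

0.0357


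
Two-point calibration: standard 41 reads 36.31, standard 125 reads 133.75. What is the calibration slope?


slope = (y2 - y1) / (x2 - x1)
= (133.75 - 36.31) / (125 - 41)
= 97.4400 / 84
= 1.1600

1.1600


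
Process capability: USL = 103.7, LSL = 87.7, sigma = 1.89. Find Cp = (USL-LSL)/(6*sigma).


Cp = (USL - LSL) / (6 * sigma)
= (103.7 - 87.7) / (6 * 1.89)
= 16.0000 / 11.3400
= 1.4109

1.4109


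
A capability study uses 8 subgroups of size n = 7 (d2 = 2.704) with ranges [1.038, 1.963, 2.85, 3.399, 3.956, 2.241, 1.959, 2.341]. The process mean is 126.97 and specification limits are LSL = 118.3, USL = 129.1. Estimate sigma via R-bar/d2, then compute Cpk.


R_bar = (1.038 + 1.963 + 2.85 + 3.399 + 3.956 + 2.241 + 1.959 + 2.341) / 8 = 2.468375
sigma = R_bar / d2 = 2.468375 / 2.704 = 0.91286058
Cp = (USL - LSL)/(6*sigma) = (129.1 - 118.3)/(6*0.91286058) = 1.9718
Cpu = (129.1 - 126.97)/(3*0.91286058) = 0.7778
Cpl = (126.97 - 118.3)/(3*0.91286058) = 3.1659
Cpk = min(Cpu, Cpl) = 0.7778

0.7778


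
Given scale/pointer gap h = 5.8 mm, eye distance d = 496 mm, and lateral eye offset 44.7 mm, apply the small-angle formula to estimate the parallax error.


error = h * offset / d
= 5.8 * 44.7 / 496
= 0.5227

0.5227


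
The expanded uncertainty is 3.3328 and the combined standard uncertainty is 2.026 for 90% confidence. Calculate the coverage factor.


k = U / uc
k = 3.3328 / 2.026
k = 1.645

1.645


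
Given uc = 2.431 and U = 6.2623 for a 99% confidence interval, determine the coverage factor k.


k = U / uc
k = 6.2623 / 2.431
k = 2.576

2.576


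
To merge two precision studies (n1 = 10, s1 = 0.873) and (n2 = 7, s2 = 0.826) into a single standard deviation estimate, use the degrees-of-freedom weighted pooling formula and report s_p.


s_p = sqrt(((n1-1)*s1^2 + (n2-1)*s2^2) / (n1+n2-2))
numerator = (10-1)*0.873^2 + (7-1)*0.826^2 = 6.859161 + 4.093656 = 10.952817
denominator = 10 + 7 - 2 = 15
s_p^2 = 10.952817 / 15 = 0.7301878
s_p = sqrt(0.7301878) = 0.8545

0.8545


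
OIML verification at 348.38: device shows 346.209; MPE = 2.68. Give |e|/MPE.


e = indication - reference = 346.209 - 348.38 = -2.1710
|e| = 2.1710
ratio = |e| / MPE = 2.1710 / 2.68
ratio = 0.8101

0.8101


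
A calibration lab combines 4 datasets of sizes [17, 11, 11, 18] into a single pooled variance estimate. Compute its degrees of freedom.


nu = sum_i (n_i - 1)
nu = ((17 - 1) + (11 - 1) + (11 - 1) + (18 - 1))
nu = 16 + 10 + 10 + 17
nu = 53

53


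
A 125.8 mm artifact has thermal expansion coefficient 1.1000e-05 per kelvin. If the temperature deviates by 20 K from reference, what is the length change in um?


dL = L * alpha * dT
= 125.8 * 1.1000e-05 * 20
= 0.0276760 mm
dL_um = 0.0276760 * 1000 = 27.6760 um

27.6760


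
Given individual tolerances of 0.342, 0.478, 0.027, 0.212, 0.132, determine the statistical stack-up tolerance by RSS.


RSS = sqrt(0.342^2 + 0.478^2 + 0.027^2 + 0.212^2 + 0.132^2)
= sqrt(0.408545)
= 0.6392

0.6392


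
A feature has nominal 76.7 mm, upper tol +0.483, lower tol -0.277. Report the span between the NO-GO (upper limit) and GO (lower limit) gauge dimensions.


GO = nominal - lower_tol (smallest hole = maximum material condition)
GO = 76.7 - 0.277 = 76.423
NO-GO = nominal + upper_tol (largest hole = least material condition)
NO-GO = 76.7 + 0.483 = 77.183
spread = NO-GO - GO = 77.183 - 76.423 = 0.7600

0.7600


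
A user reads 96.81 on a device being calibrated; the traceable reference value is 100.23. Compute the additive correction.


Correction = standard - reading
= 100.23 - 96.81
= 3.4200

3.4200


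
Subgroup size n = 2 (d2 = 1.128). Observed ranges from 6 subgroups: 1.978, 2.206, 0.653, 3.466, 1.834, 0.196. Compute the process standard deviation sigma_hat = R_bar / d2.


R_bar = (1.978 + 2.206 + 0.653 + 3.466 + 1.834 + 0.196) / 6
R_bar = 10.333 / 6 = 1.7221667
sigma_hat = R_bar / d2 = 1.7221667 / 1.128 = 1.5267

1.5267


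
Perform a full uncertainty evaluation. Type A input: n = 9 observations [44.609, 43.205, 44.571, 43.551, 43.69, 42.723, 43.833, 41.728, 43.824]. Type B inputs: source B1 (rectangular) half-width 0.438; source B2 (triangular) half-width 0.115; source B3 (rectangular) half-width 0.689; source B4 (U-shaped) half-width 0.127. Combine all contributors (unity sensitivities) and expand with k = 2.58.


mean = (44.609 + 43.205 + 44.571 + 43.551 + 43.69 + 42.723 + 43.833 + 41.728 + 43.824) / 9 = 43.526
s = sqrt(sum((x - mean)^2)/(n-1)) = 0.89834167
u_A = s / sqrt(n) = 0.89834167 / sqrt(9) = 0.29944722
u_B1 = 0.438 / sqrt(3) = 0.25287942
u_B2 = 0.115 / sqrt(6) = 0.046948553
u_B3 = 0.689 / sqrt(3) = 0.39779434
u_B4 = 0.127 / sqrt(2) = 0.089802561
uc = sqrt(0.29944722^2 + 0.25287942^2 + 0.046948553^2 + 0.39779434^2 + 0.089802561^2) = 0.56756114
U = k * uc = 2.58 * 0.56756114
U = 1.4643

1.4643
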